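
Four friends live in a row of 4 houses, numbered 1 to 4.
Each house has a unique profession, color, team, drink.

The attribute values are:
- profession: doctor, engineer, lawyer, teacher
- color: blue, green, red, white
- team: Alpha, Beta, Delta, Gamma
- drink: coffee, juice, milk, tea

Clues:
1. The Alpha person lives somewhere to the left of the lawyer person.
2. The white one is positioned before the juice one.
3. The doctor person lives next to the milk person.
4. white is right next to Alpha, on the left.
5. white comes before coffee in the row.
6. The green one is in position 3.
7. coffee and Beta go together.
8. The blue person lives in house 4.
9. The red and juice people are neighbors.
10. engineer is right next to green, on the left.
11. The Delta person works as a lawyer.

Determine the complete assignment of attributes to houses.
Solution:

House | Profession | Color | Team | Drink
-----------------------------------------
  1   | doctor | white | Gamma | tea
  2   | engineer | red | Alpha | milk
  3   | lawyer | green | Delta | juice
  4   | teacher | blue | Beta | coffee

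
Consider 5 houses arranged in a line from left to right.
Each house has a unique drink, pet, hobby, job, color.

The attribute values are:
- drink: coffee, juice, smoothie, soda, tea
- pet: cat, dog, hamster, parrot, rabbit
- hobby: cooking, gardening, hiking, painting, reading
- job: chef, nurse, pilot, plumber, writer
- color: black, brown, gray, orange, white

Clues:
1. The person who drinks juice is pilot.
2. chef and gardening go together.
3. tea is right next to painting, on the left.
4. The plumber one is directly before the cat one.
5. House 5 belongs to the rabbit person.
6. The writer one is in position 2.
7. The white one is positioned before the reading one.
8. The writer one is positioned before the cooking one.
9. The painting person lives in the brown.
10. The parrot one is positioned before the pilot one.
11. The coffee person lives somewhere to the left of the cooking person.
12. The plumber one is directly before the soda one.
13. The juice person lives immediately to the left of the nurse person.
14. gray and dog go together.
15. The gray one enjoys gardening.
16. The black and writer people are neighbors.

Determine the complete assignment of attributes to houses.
Solution:

House | Drink | Pet | Hobby | Job | Color
-----------------------------------------
  1   | tea | parrot | hiking | plumber | black
  2   | soda | cat | painting | writer | brown
  3   | coffee | dog | gardening | chef | gray
  4   | juice | hamster | cooking | pilot | white
  5   | smoothie | rabbit | reading | nurse | orange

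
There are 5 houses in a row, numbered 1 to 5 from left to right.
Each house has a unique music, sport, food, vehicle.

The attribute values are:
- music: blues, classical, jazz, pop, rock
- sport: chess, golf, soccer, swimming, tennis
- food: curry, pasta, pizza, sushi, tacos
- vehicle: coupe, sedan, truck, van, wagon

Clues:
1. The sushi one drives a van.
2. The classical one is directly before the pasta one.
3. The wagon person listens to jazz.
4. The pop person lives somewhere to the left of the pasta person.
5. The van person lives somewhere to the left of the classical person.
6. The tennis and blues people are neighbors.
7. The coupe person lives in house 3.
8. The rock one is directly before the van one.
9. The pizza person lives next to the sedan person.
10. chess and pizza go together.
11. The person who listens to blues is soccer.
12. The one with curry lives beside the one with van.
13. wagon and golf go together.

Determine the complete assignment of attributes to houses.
Solution:

House | Music | Sport | Food | Vehicle
--------------------------------------
  1   | rock | tennis | curry | truck
  2   | blues | soccer | sushi | van
  3   | pop | chess | pizza | coupe
  4   | classical | swimming | tacos | sedan
  5   | jazz | golf | pasta | wagon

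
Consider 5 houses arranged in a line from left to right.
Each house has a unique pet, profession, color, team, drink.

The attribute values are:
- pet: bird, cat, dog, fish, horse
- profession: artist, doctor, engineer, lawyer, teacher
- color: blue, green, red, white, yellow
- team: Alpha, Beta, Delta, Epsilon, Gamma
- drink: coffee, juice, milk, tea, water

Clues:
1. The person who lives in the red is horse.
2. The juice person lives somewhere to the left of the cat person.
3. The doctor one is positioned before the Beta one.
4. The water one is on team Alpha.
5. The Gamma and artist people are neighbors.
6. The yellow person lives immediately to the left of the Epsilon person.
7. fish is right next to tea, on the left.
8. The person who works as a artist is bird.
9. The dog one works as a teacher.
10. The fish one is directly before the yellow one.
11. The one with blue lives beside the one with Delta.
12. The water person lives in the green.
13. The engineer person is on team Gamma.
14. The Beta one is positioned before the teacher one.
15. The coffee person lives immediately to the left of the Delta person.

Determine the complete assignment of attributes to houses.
Solution:

House | Pet | Profession | Color | Team | Drink
-----------------------------------------------
  1   | fish | engineer | blue | Gamma | coffee
  2   | bird | artist | yellow | Delta | tea
  3   | horse | doctor | red | Epsilon | juice
  4   | cat | lawyer | white | Beta | milk
  5   | dog | teacher | green | Alpha | water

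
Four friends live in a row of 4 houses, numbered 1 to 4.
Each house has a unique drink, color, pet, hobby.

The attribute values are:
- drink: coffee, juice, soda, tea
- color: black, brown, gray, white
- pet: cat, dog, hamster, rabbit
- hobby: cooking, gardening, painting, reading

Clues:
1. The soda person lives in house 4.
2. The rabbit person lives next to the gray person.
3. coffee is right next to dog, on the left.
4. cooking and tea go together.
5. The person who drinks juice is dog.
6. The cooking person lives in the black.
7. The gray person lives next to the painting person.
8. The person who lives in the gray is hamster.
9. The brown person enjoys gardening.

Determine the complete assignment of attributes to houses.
Solution:

House | Drink | Color | Pet | Hobby
-----------------------------------
  1   | tea | black | rabbit | cooking
  2   | coffee | gray | hamster | reading
  3   | juice | white | dog | painting
  4   | soda | brown | cat | gardening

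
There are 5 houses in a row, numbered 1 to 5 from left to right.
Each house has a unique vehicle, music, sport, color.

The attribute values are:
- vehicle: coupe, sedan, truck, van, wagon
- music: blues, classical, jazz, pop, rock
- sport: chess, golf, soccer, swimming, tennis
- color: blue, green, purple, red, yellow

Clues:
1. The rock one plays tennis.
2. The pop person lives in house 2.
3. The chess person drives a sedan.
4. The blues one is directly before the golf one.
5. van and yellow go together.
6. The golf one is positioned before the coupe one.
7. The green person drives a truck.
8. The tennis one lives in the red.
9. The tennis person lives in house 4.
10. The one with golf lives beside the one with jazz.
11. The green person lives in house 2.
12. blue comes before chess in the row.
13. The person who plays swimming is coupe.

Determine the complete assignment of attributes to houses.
Solution:

House | Vehicle | Music | Sport | Color
---------------------------------------
  1   | van | blues | soccer | yellow
  2   | truck | pop | golf | green
  3   | coupe | jazz | swimming | blue
  4   | wagon | rock | tennis | red
  5   | sedan | classical | chess | purple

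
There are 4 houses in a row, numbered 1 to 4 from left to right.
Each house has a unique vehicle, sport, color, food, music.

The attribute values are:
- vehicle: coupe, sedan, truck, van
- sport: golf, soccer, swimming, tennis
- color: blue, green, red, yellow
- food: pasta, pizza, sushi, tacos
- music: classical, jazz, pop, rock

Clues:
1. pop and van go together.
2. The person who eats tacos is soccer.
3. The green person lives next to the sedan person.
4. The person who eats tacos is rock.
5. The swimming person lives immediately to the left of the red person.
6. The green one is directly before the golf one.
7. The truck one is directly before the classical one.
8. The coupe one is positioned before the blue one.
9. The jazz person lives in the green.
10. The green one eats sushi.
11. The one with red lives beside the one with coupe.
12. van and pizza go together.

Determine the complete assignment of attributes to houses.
Solution:

House | Vehicle | Sport | Color | Food | Music
----------------------------------------------
  1   | truck | swimming | green | sushi | jazz
  2   | sedan | golf | red | pasta | classical
  3   | coupe | soccer | yellow | tacos | rock
  4   | van | tennis | blue | pizza | pop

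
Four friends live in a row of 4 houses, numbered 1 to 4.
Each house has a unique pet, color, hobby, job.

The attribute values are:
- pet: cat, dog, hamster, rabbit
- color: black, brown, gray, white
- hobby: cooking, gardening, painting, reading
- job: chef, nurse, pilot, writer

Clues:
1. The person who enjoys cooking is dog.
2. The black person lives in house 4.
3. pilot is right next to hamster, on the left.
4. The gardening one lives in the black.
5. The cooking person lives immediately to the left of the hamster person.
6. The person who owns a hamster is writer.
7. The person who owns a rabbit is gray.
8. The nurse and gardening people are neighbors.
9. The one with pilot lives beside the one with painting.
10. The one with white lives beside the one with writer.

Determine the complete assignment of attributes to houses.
Solution:

House | Pet | Color | Hobby | Job
---------------------------------
  1   | dog | white | cooking | pilot
  2   | hamster | brown | painting | writer
  3   | rabbit | gray | reading | nurse
  4   | cat | black | gardening | chef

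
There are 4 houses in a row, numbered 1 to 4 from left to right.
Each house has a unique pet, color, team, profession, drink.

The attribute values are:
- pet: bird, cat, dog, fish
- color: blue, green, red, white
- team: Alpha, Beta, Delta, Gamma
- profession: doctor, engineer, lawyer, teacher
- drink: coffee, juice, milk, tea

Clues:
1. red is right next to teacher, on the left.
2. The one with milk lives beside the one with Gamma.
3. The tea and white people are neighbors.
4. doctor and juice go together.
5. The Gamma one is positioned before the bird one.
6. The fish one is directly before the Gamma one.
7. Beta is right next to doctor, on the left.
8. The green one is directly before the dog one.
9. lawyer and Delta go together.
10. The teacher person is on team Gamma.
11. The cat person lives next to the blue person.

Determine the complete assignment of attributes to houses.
Solution:

House | Pet | Color | Team | Profession | Drink
-----------------------------------------------
  1   | fish | red | Delta | lawyer | milk
  2   | cat | green | Gamma | teacher | coffee
  3   | dog | blue | Beta | engineer | tea
  4   | bird | white | Alpha | doctor | juice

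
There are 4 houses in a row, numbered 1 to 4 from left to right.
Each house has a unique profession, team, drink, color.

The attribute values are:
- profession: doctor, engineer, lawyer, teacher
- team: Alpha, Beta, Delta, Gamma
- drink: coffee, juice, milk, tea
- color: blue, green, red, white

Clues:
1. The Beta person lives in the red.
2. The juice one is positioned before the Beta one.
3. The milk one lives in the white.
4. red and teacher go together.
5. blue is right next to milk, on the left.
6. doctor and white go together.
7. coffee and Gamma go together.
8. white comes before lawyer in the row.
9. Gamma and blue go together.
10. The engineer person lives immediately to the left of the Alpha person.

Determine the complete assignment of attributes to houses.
Solution:

House | Profession | Team | Drink | Color
-----------------------------------------
  1   | engineer | Gamma | coffee | blue
  2   | doctor | Alpha | milk | white
  3   | lawyer | Delta | juice | green
  4   | teacher | Beta | tea | red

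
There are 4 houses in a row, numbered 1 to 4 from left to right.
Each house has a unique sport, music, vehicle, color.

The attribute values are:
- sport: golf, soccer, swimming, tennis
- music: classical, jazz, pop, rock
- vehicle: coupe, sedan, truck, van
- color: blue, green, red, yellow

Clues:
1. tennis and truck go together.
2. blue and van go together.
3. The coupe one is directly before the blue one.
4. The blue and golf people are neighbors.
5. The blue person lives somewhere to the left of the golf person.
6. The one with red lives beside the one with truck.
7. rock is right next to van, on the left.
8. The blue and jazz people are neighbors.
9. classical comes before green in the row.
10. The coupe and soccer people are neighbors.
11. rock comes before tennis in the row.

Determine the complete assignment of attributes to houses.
Solution:

House | Sport | Music | Vehicle | Color
---------------------------------------
  1   | swimming | rock | coupe | yellow
  2   | soccer | classical | van | blue
  3   | golf | jazz | sedan | red
  4   | tennis | pop | truck | green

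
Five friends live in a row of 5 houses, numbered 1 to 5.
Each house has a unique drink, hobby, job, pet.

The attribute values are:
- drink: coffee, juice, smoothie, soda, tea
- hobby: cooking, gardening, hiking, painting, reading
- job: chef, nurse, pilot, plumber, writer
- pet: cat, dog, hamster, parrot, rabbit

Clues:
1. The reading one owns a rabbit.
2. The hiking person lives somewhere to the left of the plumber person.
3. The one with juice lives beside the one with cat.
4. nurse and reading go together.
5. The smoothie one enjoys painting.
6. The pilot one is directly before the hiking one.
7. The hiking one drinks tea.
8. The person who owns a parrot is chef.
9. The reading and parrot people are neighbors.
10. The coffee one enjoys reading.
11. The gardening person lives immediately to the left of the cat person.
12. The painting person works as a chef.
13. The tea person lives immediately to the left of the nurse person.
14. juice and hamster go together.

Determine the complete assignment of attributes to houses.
Solution:

House | Drink | Hobby | Job | Pet
---------------------------------
  1   | juice | gardening | pilot | hamster
  2   | tea | hiking | writer | cat
  3   | coffee | reading | nurse | rabbit
  4   | smoothie | painting | chef | parrot
  5   | soda | cooking | plumber | dog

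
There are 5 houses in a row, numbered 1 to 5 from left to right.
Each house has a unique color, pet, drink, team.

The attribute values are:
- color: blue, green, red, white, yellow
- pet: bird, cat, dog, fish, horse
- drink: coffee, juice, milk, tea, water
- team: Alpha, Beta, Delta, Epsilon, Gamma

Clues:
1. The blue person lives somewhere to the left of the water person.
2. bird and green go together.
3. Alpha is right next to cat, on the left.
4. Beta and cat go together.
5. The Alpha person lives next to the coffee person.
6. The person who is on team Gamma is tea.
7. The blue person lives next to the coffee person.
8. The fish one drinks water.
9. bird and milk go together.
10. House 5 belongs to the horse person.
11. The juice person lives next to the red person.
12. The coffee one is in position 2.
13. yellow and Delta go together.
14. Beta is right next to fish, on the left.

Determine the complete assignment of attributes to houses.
Solution:

House | Color | Pet | Drink | Team
----------------------------------
  1   | blue | dog | juice | Alpha
  2   | red | cat | coffee | Beta
  3   | yellow | fish | water | Delta
  4   | green | bird | milk | Epsilon
  5   | white | horse | tea | Gamma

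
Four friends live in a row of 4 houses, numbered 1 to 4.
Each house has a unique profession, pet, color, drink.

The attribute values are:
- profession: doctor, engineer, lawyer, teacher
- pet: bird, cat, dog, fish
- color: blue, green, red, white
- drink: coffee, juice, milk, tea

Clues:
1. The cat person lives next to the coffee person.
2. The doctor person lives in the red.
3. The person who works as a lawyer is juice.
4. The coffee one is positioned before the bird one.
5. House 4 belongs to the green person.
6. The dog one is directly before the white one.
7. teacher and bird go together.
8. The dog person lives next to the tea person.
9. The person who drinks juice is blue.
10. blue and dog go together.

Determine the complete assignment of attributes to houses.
Solution:

House | Profession | Pet | Color | Drink
----------------------------------------
  1   | lawyer | dog | blue | juice
  2   | engineer | cat | white | tea
  3   | doctor | fish | red | coffee
  4   | teacher | bird | green | milk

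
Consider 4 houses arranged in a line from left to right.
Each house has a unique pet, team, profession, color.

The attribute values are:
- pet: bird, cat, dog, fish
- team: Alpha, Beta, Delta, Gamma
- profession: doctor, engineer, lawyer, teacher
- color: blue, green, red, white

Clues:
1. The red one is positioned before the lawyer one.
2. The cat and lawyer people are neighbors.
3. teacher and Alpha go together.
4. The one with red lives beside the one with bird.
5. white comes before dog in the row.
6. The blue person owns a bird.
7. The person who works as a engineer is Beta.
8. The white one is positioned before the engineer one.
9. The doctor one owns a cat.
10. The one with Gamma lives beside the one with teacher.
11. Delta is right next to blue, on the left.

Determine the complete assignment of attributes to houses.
Solution:

House | Pet | Team | Profession | Color
---------------------------------------
  1   | cat | Delta | doctor | red
  2   | bird | Gamma | lawyer | blue
  3   | fish | Alpha | teacher | white
  4   | dog | Beta | engineer | green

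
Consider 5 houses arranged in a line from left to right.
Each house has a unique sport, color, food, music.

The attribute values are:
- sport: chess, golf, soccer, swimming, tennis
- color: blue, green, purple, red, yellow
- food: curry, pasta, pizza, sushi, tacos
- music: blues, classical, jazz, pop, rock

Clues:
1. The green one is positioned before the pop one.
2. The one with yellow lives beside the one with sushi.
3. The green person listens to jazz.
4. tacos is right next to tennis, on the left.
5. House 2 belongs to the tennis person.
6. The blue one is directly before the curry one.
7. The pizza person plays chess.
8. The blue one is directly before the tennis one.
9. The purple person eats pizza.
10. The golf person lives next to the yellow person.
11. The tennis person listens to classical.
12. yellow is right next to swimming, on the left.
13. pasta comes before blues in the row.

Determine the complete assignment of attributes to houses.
Solution:

House | Sport | Color | Food | Music
------------------------------------
  1   | golf | blue | tacos | rock
  2   | tennis | yellow | curry | classical
  3   | swimming | green | sushi | jazz
  4   | soccer | red | pasta | pop
  5   | chess | purple | pizza | blues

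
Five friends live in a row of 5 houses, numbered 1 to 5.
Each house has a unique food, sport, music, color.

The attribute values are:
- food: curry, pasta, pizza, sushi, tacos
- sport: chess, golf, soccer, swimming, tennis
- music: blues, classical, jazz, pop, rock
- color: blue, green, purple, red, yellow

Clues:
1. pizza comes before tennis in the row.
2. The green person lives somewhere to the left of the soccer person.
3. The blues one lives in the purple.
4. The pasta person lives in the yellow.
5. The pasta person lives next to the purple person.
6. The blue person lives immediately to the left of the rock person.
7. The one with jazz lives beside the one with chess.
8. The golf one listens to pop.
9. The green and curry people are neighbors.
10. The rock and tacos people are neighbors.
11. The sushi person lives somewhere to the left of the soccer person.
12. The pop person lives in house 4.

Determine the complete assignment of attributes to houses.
Solution:

House | Food | Sport | Music | Color
------------------------------------
  1   | pizza | swimming | jazz | blue
  2   | pasta | chess | rock | yellow
  3   | tacos | tennis | blues | purple
  4   | sushi | golf | pop | green
  5   | curry | soccer | classical | red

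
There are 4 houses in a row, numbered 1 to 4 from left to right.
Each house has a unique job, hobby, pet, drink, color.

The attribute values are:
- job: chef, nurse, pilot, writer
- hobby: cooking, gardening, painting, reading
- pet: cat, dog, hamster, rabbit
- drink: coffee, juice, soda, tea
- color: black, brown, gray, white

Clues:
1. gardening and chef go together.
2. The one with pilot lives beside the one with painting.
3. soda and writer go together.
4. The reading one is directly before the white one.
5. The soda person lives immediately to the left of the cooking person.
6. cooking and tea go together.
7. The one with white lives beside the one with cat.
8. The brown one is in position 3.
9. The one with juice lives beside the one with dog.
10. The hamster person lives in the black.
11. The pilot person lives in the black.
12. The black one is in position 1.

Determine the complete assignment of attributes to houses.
Solution:

House | Job | Hobby | Pet | Drink | Color
-----------------------------------------
  1   | pilot | reading | hamster | juice | black
  2   | writer | painting | dog | soda | white
  3   | nurse | cooking | cat | tea | brown
  4   | chef | gardening | rabbit | coffee | gray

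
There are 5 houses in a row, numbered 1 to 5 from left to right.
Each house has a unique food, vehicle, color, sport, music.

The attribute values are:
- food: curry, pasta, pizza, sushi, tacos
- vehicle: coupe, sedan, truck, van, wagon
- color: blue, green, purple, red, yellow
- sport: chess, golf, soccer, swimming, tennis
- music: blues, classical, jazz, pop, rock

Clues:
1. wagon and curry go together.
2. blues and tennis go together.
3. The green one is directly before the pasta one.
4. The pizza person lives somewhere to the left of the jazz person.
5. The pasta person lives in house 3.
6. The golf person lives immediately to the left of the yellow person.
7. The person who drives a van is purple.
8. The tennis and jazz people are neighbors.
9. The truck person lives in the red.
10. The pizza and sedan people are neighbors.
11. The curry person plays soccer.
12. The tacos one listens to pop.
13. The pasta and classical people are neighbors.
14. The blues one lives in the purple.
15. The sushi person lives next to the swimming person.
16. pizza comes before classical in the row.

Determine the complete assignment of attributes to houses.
Solution:

House | Food | Vehicle | Color | Sport | Music
----------------------------------------------
  1   | pizza | van | purple | tennis | blues
  2   | sushi | sedan | green | golf | jazz
  3   | pasta | coupe | yellow | swimming | rock
  4   | curry | wagon | blue | soccer | classical
  5   | tacos | truck | red | chess | pop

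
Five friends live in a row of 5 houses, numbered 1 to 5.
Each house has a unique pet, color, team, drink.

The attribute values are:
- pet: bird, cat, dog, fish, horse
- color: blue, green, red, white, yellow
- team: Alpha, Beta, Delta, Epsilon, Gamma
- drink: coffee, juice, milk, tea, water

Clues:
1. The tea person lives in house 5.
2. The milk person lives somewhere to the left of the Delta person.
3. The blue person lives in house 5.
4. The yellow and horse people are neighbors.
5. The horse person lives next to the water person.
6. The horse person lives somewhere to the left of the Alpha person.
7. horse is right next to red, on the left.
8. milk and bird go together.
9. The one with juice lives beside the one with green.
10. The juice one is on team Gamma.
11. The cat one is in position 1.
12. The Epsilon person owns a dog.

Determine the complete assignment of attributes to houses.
Solution:

House | Pet | Color | Team | Drink
----------------------------------
  1   | cat | yellow | Gamma | juice
  2   | horse | green | Beta | coffee
  3   | dog | red | Epsilon | water
  4   | bird | white | Alpha | milk
  5   | fish | blue | Delta | tea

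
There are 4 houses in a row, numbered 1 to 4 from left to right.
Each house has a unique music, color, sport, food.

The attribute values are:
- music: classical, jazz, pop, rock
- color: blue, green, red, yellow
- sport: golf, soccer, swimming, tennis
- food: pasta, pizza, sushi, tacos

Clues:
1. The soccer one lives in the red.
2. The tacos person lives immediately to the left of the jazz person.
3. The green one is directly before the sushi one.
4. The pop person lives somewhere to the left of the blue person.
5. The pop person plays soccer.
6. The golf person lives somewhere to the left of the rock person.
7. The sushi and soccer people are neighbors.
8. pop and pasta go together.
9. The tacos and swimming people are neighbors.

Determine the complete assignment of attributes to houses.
Solution:

House | Music | Color | Sport | Food
------------------------------------
  1   | classical | green | golf | tacos
  2   | jazz | yellow | swimming | sushi
  3   | pop | red | soccer | pasta
  4   | rock | blue | tennis | pizza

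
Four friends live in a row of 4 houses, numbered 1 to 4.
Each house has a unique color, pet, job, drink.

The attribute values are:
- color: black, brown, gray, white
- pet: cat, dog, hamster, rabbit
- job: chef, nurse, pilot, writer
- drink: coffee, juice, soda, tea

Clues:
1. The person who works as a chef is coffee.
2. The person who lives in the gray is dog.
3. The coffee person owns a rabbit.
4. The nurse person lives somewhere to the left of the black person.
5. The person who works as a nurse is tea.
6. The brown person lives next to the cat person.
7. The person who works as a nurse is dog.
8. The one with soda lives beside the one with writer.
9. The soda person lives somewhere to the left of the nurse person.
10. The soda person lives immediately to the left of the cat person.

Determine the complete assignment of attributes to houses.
Solution:

House | Color | Pet | Job | Drink
---------------------------------
  1   | brown | hamster | pilot | soda
  2   | white | cat | writer | juice
  3   | gray | dog | nurse | tea
  4   | black | rabbit | chef | coffee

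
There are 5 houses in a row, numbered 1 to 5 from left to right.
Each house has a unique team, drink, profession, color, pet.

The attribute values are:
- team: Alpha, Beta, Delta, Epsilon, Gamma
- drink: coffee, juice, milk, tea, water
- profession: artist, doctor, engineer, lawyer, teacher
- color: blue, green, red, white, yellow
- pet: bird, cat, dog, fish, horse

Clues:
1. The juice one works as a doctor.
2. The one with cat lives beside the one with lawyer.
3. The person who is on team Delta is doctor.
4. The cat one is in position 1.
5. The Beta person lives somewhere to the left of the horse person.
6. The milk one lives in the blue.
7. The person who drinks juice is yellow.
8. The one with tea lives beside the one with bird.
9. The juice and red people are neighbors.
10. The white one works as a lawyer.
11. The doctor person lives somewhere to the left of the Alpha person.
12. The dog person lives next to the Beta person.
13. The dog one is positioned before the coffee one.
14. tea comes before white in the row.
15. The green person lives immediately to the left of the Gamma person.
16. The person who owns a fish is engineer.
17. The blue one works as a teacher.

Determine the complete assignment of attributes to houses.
Solution:

House | Team | Drink | Profession | Color | Pet
-----------------------------------------------
  1   | Epsilon | tea | artist | green | cat
  2   | Gamma | water | lawyer | white | bird
  3   | Delta | juice | doctor | yellow | dog
  4   | Beta | coffee | engineer | red | fish
  5   | Alpha | milk | teacher | blue | horse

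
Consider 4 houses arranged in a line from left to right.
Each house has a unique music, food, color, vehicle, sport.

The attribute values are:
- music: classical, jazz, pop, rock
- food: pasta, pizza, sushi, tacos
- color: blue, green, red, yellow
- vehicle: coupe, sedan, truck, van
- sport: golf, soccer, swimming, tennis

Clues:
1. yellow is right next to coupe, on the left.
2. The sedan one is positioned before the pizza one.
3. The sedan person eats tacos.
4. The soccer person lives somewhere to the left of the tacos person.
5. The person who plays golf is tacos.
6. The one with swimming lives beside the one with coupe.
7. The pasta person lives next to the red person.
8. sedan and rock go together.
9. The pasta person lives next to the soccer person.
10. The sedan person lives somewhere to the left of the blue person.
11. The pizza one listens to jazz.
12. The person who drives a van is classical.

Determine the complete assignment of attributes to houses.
Solution:

House | Music | Food | Color | Vehicle | Sport
----------------------------------------------
  1   | classical | pasta | yellow | van | swimming
  2   | pop | sushi | red | coupe | soccer
  3   | rock | tacos | green | sedan | golf
  4   | jazz | pizza | blue | truck | tennis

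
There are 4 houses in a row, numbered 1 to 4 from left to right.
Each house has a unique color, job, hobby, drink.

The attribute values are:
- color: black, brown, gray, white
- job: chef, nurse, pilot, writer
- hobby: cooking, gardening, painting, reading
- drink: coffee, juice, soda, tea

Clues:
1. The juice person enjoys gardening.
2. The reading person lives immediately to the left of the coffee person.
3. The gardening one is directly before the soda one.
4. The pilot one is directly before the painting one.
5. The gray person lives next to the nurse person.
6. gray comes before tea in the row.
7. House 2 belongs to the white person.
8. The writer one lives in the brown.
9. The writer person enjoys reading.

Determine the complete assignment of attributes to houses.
Solution:

House | Color | Job | Hobby | Drink
-----------------------------------
  1   | gray | pilot | gardening | juice
  2   | white | nurse | painting | soda
  3   | brown | writer | reading | tea
  4   | black | chef | cooking | coffee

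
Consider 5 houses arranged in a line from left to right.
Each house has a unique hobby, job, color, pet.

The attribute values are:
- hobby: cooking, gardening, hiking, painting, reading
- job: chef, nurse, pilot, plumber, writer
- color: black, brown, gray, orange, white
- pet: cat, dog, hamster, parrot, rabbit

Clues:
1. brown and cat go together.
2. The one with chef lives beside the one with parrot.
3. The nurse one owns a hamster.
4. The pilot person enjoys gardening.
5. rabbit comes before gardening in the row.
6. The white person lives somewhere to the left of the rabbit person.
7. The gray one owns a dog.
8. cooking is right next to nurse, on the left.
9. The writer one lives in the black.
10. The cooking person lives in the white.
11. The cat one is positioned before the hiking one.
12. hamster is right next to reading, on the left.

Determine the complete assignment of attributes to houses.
Solution:

House | Hobby | Job | Color | Pet
---------------------------------
  1   | painting | chef | brown | cat
  2   | cooking | plumber | white | parrot
  3   | hiking | nurse | orange | hamster
  4   | reading | writer | black | rabbit
  5   | gardening | pilot | gray | dog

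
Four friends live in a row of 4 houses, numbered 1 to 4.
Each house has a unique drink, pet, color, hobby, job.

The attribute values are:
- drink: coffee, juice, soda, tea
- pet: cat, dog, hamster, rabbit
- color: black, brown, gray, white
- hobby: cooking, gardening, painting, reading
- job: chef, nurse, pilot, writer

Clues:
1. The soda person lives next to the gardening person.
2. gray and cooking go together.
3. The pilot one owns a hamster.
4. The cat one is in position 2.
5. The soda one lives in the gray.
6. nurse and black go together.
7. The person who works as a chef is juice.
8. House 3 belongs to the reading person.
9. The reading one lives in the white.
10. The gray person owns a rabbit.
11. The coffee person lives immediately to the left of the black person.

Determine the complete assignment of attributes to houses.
Solution:

House | Drink | Pet | Color | Hobby | Job
-----------------------------------------
  1   | soda | rabbit | gray | cooking | writer
  2   | juice | cat | brown | gardening | chef
  3   | coffee | hamster | white | reading | pilot
  4   | tea | dog | black | painting | nurse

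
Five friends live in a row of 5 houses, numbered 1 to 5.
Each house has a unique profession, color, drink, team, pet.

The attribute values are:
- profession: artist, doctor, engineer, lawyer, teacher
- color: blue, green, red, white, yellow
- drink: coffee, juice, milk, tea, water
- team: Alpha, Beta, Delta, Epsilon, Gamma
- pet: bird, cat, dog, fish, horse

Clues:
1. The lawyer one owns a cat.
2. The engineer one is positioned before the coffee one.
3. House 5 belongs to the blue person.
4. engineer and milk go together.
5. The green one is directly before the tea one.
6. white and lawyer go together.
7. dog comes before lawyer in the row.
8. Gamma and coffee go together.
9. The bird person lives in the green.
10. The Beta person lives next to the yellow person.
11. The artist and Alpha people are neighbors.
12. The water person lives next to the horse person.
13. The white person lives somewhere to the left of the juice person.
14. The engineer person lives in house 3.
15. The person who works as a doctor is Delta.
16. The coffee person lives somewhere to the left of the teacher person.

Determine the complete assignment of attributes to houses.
Solution:

House | Profession | Color | Drink | Team | Pet
-----------------------------------------------
  1   | doctor | green | water | Delta | bird
  2   | artist | red | tea | Beta | horse
  3   | engineer | yellow | milk | Alpha | dog
  4   | lawyer | white | coffee | Gamma | cat
  5   | teacher | blue | juice | Epsilon | fish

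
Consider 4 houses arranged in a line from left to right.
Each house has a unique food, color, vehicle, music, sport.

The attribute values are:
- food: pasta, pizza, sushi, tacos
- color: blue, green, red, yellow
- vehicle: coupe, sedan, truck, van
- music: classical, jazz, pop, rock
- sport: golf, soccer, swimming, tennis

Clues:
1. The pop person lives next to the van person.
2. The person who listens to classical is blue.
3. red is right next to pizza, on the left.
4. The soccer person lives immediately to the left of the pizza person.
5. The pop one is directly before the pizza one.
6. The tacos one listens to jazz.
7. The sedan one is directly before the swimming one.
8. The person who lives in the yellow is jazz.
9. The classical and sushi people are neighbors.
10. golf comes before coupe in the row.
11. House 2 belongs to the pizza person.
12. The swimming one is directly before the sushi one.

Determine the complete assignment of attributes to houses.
Solution:

House | Food | Color | Vehicle | Music | Sport
----------------------------------------------
  1   | pasta | red | sedan | pop | soccer
  2   | pizza | blue | van | classical | swimming
  3   | sushi | green | truck | rock | golf
  4   | tacos | yellow | coupe | jazz | tennis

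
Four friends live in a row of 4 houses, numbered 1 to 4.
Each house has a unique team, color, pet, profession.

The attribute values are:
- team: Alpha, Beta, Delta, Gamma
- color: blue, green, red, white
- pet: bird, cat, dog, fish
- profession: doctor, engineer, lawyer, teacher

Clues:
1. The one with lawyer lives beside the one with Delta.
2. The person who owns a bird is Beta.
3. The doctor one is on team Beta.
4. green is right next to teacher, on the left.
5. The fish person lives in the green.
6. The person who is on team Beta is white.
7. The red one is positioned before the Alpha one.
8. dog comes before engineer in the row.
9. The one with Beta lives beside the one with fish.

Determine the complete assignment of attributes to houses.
Solution:

House | Team | Color | Pet | Profession
---------------------------------------
  1   | Beta | white | bird | doctor
  2   | Gamma | green | fish | lawyer
  3   | Delta | red | dog | teacher
  4   | Alpha | blue | cat | engineer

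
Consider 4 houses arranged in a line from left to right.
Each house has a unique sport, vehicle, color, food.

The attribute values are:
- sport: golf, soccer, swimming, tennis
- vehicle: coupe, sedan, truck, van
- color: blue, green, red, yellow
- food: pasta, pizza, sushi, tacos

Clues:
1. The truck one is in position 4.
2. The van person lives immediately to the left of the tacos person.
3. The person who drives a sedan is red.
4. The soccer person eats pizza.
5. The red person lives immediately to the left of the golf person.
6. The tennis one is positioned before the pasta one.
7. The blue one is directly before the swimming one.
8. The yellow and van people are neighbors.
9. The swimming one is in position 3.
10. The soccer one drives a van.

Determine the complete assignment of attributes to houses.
Solution:

House | Sport | Vehicle | Color | Food
--------------------------------------
  1   | tennis | coupe | yellow | sushi
  2   | soccer | van | blue | pizza
  3   | swimming | sedan | red | tacos
  4   | golf | truck | green | pasta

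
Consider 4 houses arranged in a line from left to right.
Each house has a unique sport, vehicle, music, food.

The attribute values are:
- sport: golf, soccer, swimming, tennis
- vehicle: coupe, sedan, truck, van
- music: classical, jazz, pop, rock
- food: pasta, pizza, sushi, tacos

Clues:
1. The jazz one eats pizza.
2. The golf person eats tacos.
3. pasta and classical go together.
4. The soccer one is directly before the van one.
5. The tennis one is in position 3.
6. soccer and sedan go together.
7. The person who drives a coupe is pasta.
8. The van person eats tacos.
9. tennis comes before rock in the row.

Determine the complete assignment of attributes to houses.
Solution:

House | Sport | Vehicle | Music | Food
--------------------------------------
  1   | soccer | sedan | jazz | pizza
  2   | golf | van | pop | tacos
  3   | tennis | coupe | classical | pasta
  4   | swimming | truck | rock | sushi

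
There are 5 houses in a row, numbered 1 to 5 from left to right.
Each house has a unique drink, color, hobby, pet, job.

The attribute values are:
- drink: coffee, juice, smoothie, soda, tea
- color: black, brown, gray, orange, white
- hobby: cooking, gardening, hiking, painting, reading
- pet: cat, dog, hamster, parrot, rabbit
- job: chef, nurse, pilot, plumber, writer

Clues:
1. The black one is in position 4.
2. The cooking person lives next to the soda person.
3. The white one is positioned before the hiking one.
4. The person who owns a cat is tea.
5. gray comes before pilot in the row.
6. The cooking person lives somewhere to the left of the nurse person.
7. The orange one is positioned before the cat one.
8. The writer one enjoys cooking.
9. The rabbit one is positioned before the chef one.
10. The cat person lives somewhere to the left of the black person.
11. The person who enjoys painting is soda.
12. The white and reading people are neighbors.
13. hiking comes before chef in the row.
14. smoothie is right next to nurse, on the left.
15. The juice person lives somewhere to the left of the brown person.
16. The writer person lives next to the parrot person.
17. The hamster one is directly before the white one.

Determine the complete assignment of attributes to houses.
Solution:

House | Drink | Color | Hobby | Pet | Job
-----------------------------------------
  1   | smoothie | orange | cooking | hamster | writer
  2   | soda | white | painting | parrot | nurse
  3   | tea | gray | reading | cat | plumber
  4   | juice | black | hiking | rabbit | pilot
  5   | coffee | brown | gardening | dog | chef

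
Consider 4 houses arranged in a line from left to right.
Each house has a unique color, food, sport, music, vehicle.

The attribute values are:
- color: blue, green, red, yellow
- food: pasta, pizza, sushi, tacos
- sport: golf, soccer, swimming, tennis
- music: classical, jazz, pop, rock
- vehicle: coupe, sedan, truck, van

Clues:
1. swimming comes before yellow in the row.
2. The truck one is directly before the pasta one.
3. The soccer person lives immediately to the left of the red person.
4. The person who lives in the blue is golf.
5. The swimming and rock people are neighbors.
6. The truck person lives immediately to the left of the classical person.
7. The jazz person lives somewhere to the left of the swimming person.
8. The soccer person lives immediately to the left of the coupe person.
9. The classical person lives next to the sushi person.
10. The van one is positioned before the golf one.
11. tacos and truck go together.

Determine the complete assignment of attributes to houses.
Solution:

House | Color | Food | Sport | Music | Vehicle
----------------------------------------------
  1   | green | tacos | soccer | jazz | truck
  2   | red | pasta | swimming | classical | coupe
  3   | yellow | sushi | tennis | rock | van
  4   | blue | pizza | golf | pop | sedan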